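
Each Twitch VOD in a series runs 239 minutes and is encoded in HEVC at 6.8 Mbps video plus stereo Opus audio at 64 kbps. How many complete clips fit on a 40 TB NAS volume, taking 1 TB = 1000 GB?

239 min = 14340 s
Audio: 64 kbps = 0.064 Mbps.
Total bitrate: 6.864 Mbps.
Per item: 6.864 Mbps × 14340 s = 98,430 Mb = 12,304 MB.
Capacity: 40 TB = 320,000,000 Mb; 3251.05 items → 3251 complete.

3251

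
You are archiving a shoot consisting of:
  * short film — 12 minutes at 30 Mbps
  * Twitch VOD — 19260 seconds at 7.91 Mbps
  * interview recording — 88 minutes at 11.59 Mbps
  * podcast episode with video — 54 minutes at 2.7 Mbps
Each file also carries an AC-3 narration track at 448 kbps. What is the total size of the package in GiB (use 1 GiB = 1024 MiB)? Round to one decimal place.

29.9 GiB

Audio: 448 kbps = 0.448 Mbps.
short film: 30.448 Mbps × 720 s = 21922.6 Mb
Twitch VOD: 8.358 Mbps × 19260 s = 160975.1 Mb
interview recording: 12.038 Mbps × 5280 s = 63560.6 Mb
podcast episode with video: 3.148 Mbps × 3240 s = 10199.5 Mb
Total: 256657.8 Mb = 32082.2 MB.
= 29.88 GiB.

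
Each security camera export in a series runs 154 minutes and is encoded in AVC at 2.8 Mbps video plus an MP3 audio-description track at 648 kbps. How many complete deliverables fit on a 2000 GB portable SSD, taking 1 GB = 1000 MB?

154 min = 9240 s
Audio: 648 kbps = 0.648 Mbps.
Total bitrate: 3.448 Mbps.
Per item: 3.448 Mbps × 9240 s = 31,860 Mb = 3,982 MB.
Capacity: 2000 GB = 16,000,000 Mb; 502.20 items → 502 complete.

502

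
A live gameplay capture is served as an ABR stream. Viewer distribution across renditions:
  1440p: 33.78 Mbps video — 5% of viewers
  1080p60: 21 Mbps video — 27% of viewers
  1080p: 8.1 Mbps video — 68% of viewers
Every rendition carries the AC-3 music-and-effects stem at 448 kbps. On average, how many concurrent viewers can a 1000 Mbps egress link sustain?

Audio: 448 kbps = 0.448 Mbps.
Average per-viewer bitrate: 0.05×34.228 + 0.27×21.448 + 0.68×8.548 = 13.315 Mbps.
1000 Mbps = 1,000 Mbps; 1,000 / 13.315 = 75.10 → 75.

75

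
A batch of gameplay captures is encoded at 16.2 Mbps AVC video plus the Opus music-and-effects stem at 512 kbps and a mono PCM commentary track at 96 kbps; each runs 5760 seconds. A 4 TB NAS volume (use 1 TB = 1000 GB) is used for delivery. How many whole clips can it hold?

Audio total: 512 + 96 = 608 kbps = 0.608 Mbps.
Total bitrate: 16.808 Mbps.
Per item: 16.808 Mbps × 5760 s = 96,814 Mb = 12,102 MB.
Capacity: 4 TB = 32,000,000 Mb; 330.53 items → 330 complete.

330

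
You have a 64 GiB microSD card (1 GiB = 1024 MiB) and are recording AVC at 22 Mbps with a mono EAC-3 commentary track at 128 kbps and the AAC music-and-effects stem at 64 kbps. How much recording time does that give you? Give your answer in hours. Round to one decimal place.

Audio total: 128 + 64 = 192 kbps = 0.192 Mbps.
Total bitrate: 22 + 0.192 = 22.192 Mbps.
Capacity: 64 GiB = 549,756 Mb.
Recording time: 549,756 / 22.192 = 24,773 s ≈ 6.88 hours.

6.9 hours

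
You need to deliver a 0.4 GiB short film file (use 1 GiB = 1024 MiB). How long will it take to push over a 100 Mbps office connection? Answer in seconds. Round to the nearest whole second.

File: 0.4 GiB = 3436.0 Mb.
At 100 Mbps: 3436.0 / 100 = 34.4 s ≈ 34.4 seconds.

34 seconds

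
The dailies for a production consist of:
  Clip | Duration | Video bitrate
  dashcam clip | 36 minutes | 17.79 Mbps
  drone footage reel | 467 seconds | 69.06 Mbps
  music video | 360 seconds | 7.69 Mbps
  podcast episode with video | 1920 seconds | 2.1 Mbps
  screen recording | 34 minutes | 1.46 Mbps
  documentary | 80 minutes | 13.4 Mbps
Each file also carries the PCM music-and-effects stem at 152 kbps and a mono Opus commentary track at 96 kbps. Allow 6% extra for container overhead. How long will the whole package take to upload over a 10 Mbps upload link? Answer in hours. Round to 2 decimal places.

4.35 hours

Audio total: 152 + 96 = 248 kbps = 0.248 Mbps.
dashcam clip: 18.038 Mbps × 2160 s × 1.06 = 41299.8 Mb
drone footage reel: 69.308 Mbps × 467 s × 1.06 = 34308.8 Mb
music video: 7.938 Mbps × 360 s × 1.06 = 3029.1 Mb
podcast episode with video: 2.348 Mbps × 1920 s × 1.06 = 4778.6 Mb
screen recording: 1.708 Mbps × 2040 s × 1.06 = 3693.4 Mb
documentary: 13.648 Mbps × 4800 s × 1.06 = 69441.0 Mb
Total: 156550.8 Mb = 19568.9 MB.
At 10 Mbps: 156550.8 / 10 = 15655 s ≈ 4.35 hours.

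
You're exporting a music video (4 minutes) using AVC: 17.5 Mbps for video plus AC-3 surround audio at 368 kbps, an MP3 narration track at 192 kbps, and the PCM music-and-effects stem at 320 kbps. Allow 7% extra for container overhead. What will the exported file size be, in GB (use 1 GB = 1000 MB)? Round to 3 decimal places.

4 min = 240 s
Audio total: 368 + 192 + 320 = 880 kbps = 0.880 Mbps.
Total bitrate: 17.5 + 0.880 = 18.380 Mbps.
Stream data: 18.380 Mbps × 240 s = 4411.2 Mb.
With 7% container overhead: ×1.07.
4,720 Mb ÷ 8 = 590.0 MB → 0.59 GB.

0.590 GB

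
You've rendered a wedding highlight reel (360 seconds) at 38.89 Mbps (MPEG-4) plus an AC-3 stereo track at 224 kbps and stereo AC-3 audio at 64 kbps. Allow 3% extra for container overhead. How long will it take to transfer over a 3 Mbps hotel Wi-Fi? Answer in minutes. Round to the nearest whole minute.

81 minutes

Audio total: 224 + 64 = 288 kbps = 0.288 Mbps.
Total bitrate: 39.178 Mbps.
File: 39.178 Mbps × 360 s = 14104.1 Mb.
With 3% container overhead: ×1.03. → 14527.2 Mb.
At 3 Mbps: 14527.2 / 3 = 4842.4 s ≈ 80.7 minutes.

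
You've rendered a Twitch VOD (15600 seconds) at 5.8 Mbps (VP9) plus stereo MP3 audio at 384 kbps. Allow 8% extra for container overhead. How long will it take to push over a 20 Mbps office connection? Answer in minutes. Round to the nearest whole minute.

Audio: 384 kbps = 0.384 Mbps.
Total bitrate: 6.184 Mbps.
File: 6.184 Mbps × 15600 s = 96470.4 Mb.
With 8% container overhead: ×1.08. → 104188.0 Mb.
At 20 Mbps: 104188.0 / 20 = 5209.4 s ≈ 86.8 minutes.

87 minutes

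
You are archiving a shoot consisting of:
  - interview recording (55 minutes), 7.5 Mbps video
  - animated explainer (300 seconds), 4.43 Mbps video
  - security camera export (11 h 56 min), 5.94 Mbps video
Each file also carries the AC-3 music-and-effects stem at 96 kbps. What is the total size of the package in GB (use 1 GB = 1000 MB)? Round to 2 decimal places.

35.72 GB

Audio: 96 kbps = 0.096 Mbps.
interview recording: 7.596 Mbps × 3300 s = 25066.8 Mb
animated explainer: 4.526 Mbps × 300 s = 1357.8 Mb
security camera export: 6.036 Mbps × 42960 s = 259306.6 Mb
Total: 285731.2 Mb = 35716.4 MB.
= 35.72 GB.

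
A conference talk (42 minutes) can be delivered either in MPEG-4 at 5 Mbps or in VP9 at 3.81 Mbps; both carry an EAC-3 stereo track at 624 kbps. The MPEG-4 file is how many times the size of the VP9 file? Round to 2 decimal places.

1.27

42 min = 2520 s
Audio: 624 kbps = 0.624 Mbps.
MPEG-4: 5.624 Mbps × 2520 s = 14172.5 Mb = 1.772 GB.
VP9: 4.434 Mbps × 2520 s = 11173.7 Mb = 1.397 GB.
Ratio: 1.772 / 1.397 = 1.268.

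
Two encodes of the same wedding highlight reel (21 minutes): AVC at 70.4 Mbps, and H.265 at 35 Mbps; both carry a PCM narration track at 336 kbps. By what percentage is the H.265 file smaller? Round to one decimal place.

50.0%

21 min = 1260 s
Audio: 336 kbps = 0.336 Mbps.
AVC: 70.736 Mbps × 1260 s = 89127.4 Mb = 11.141 GB.
H.265: 35.336 Mbps × 1260 s = 44523.4 Mb = 5.565 GB.
Reduction: (1 − 5.565/11.141) × 100 = 50.05%.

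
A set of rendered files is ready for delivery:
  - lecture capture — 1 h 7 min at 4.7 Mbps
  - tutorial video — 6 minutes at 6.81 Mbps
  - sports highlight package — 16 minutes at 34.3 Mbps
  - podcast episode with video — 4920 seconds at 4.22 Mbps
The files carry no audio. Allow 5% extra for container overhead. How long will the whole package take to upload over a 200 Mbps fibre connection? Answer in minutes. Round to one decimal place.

6.6 minutes

lecture capture: 4.700 Mbps × 4020 s × 1.05 = 19838.7 Mb
tutorial video: 6.810 Mbps × 360 s × 1.05 = 2574.2 Mb
sports highlight package: 34.300 Mbps × 960 s × 1.05 = 34574.4 Mb
podcast episode with video: 4.220 Mbps × 4920 s × 1.05 = 21800.5 Mb
Total: 78787.8 Mb = 9848.5 MB.
At 200 Mbps: 78787.8 / 200 = 394 s ≈ 6.57 minutes.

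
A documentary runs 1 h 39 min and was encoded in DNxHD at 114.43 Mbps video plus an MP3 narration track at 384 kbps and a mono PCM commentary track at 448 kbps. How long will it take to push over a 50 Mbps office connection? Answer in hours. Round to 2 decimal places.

3.80 hours

1 h 39 min = 99 min = 5940 s
Audio total: 384 + 448 = 832 kbps = 0.832 Mbps.
Total bitrate: 115.262 Mbps.
File: 115.262 Mbps × 5940 s = 684656.3 Mb.
At 50 Mbps: 684656.3 / 50 = 13693.1 s ≈ 3.8 hours.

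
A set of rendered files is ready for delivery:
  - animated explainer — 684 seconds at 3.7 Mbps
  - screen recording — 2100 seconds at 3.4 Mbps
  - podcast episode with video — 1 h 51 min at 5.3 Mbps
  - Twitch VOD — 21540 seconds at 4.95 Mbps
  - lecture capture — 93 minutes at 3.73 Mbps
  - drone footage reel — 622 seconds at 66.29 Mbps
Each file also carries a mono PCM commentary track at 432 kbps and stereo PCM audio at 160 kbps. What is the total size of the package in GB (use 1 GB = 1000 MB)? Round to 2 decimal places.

Audio total: 432 + 160 = 592 kbps = 0.592 Mbps.
animated explainer: 4.292 Mbps × 684 s = 2935.7 Mb
screen recording: 3.992 Mbps × 2100 s = 8383.2 Mb
podcast episode with video: 5.892 Mbps × 6660 s = 39240.7 Mb
Twitch VOD: 5.542 Mbps × 21540 s = 119374.7 Mb
lecture capture: 4.322 Mbps × 5580 s = 24116.8 Mb
drone footage reel: 66.882 Mbps × 622 s = 41600.6 Mb
Total: 235651.7 Mb = 29456.5 MB.
= 29.46 GB.

29.46 GB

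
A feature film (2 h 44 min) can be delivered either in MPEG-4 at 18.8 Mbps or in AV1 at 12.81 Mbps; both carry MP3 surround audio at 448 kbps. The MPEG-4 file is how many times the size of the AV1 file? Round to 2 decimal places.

2 h 44 min = 164 min = 9840 s
Audio: 448 kbps = 0.448 Mbps.
MPEG-4: 19.248 Mbps × 9840 s = 189400.3 Mb = 22.049 GiB.
AV1: 13.258 Mbps × 9840 s = 130458.7 Mb = 15.187 GiB.
Ratio: 22.049 / 15.187 = 1.452.

1.45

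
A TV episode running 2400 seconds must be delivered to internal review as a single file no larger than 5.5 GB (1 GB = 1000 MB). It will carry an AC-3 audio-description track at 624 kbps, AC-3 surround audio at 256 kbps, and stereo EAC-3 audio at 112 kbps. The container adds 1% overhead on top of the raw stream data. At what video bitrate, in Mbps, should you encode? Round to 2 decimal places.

Budget: 5.5 GB = 44000.0 Mb.
Stream payload after overhead: 44000.0 / 1.01 = 43564.4 Mb.
Total bitrate budget: 43564.4 Mb / 2400 s = 18.152 Mbps.
Audio total: 624 + 256 + 112 = 992 kbps = 0.992 Mbps.
Video: 18.152 − 0.992 = 17.160 Mbps.

17.16 Mbps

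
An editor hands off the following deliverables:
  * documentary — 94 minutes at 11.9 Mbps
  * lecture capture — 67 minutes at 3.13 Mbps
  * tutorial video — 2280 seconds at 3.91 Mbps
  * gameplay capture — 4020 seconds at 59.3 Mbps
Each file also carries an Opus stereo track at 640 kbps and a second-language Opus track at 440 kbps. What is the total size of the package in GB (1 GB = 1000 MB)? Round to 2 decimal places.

Audio total: 640 + 440 = 1080 kbps = 1.080 Mbps.
documentary: 12.980 Mbps × 5640 s = 73207.2 Mb
lecture capture: 4.210 Mbps × 4020 s = 16924.2 Mb
tutorial video: 4.990 Mbps × 2280 s = 11377.2 Mb
gameplay capture: 60.380 Mbps × 4020 s = 242727.6 Mb
Total: 344236.2 Mb = 43029.5 MB.
= 43.03 GB.

43.03 GB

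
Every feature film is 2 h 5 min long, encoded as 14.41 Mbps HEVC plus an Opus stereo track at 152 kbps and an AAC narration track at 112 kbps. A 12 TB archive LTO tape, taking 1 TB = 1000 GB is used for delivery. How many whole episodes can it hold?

872

2 h 5 min = 125 min = 7500 s
Audio total: 152 + 112 = 264 kbps = 0.264 Mbps.
Total bitrate: 14.674 Mbps.
Per item: 14.674 Mbps × 7500 s = 110,055 Mb = 13,757 MB.
Capacity: 12 TB = 96,000,000 Mb; 872.29 items → 872 complete.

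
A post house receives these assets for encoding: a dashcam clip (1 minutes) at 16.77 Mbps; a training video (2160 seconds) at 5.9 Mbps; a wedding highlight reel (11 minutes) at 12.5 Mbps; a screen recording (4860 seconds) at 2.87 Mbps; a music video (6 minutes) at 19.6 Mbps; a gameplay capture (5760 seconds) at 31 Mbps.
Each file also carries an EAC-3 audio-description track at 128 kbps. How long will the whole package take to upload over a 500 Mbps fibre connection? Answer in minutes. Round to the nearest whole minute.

Audio: 128 kbps = 0.128 Mbps.
dashcam clip: 16.898 Mbps × 60 s = 1013.9 Mb
training video: 6.028 Mbps × 2160 s = 13020.5 Mb
wedding highlight reel: 12.628 Mbps × 660 s = 8334.5 Mb
screen recording: 2.998 Mbps × 4860 s = 14570.3 Mb
music video: 19.728 Mbps × 360 s = 7102.1 Mb
gameplay capture: 31.128 Mbps × 5760 s = 179297.3 Mb
Total: 223338.5 Mb = 27917.3 MB.
At 500 Mbps: 223338.5 / 500 = 447 s ≈ 7.44 minutes.

7 minutes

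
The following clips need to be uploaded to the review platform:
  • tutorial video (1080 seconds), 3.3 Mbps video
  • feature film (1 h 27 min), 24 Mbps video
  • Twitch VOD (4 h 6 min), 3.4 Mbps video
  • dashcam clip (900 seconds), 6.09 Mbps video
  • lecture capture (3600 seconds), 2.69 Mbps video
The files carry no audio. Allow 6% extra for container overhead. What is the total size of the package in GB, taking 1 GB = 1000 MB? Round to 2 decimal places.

tutorial video: 3.300 Mbps × 1080 s × 1.06 = 3777.8 Mb
feature film: 24.000 Mbps × 5220 s × 1.06 = 132796.8 Mb
Twitch VOD: 3.400 Mbps × 14760 s × 1.06 = 53195.0 Mb
dashcam clip: 6.090 Mbps × 900 s × 1.06 = 5809.9 Mb
lecture capture: 2.690 Mbps × 3600 s × 1.06 = 10265.0 Mb
Total: 205844.6 Mb = 25730.6 MB.
= 25.73 GB.

25.73 GB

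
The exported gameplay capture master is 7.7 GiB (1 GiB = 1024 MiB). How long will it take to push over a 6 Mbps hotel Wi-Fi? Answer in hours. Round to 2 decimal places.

File: 7.7 GiB = 66142.5 Mb.
At 6 Mbps: 66142.5 / 6 = 11023.7 s ≈ 3.06 hours.

3.06 hours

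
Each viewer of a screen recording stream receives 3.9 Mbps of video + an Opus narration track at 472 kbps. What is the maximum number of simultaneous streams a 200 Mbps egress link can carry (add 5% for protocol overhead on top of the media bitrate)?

Audio: 472 kbps = 0.472 Mbps.
Per-viewer media rate: 4.372 Mbps.
On the wire with 5% overhead: 4.591 Mbps.
200 Mbps = 200.0 Mbps; 200.0 / 4.591 = 43.57 → 43 viewers.

43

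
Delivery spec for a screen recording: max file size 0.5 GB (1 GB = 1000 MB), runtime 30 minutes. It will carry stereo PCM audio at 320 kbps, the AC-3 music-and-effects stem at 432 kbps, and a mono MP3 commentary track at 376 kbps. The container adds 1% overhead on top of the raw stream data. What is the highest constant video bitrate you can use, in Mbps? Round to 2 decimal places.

1.07 Mbps

Budget: 0.5 GB = 4000.0 Mb.
Stream payload after overhead: 4000.0 / 1.01 = 3960.4 Mb.
30 min = 1800 s
Total bitrate budget: 3960.4 Mb / 1800 s = 2.200 Mbps.
Audio total: 320 + 432 + 376 = 1128 kbps = 1.128 Mbps.
Video: 2.200 − 1.128 = 1.072 Mbps.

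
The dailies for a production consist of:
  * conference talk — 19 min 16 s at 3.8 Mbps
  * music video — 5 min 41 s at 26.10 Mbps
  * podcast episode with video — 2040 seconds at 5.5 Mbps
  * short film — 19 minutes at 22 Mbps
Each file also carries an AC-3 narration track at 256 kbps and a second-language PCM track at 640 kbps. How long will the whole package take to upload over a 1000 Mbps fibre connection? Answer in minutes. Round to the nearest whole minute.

Audio total: 256 + 640 = 896 kbps = 0.896 Mbps.
conference talk: 4.696 Mbps × 1156 s = 5428.6 Mb
music video: 26.996 Mbps × 341 s = 9205.6 Mb
podcast episode with video: 6.396 Mbps × 2040 s = 13047.8 Mb
short film: 22.896 Mbps × 1140 s = 26101.4 Mb
Total: 53783.5 Mb = 6722.9 MB.
At 1000 Mbps: 53783.5 / 1000 = 54 s ≈ 0.896 minutes.

1 minutes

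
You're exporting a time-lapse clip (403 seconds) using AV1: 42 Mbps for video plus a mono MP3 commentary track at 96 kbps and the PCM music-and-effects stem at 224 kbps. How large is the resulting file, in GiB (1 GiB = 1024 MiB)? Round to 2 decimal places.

Audio total: 96 + 224 = 320 kbps = 0.320 Mbps.
Total bitrate: 42 + 0.320 = 42.320 Mbps.
Stream data: 42.320 Mbps × 403 s = 17055.0 Mb.
17,055 Mb = 2,131,870,000 bytes ÷ 1,073,741,824 = 1.985 GiB.

1.99 GiB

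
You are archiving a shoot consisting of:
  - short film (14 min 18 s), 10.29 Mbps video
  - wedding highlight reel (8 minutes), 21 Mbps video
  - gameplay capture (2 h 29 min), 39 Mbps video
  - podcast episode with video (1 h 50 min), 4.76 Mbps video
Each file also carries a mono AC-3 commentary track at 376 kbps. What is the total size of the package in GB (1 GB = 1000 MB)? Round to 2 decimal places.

Audio: 376 kbps = 0.376 Mbps.
short film: 10.666 Mbps × 858 s = 9151.4 Mb
wedding highlight reel: 21.376 Mbps × 480 s = 10260.5 Mb
gameplay capture: 39.376 Mbps × 8940 s = 352021.4 Mb
podcast episode with video: 5.136 Mbps × 6600 s = 33897.6 Mb
Total: 405330.9 Mb = 50666.4 MB.
= 50.67 GB.

50.67 GB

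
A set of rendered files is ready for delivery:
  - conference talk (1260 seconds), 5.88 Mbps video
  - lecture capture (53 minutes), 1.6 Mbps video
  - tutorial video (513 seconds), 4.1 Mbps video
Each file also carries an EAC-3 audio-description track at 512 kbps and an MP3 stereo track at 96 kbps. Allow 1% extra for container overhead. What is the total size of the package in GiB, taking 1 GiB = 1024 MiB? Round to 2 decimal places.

Audio total: 512 + 96 = 608 kbps = 0.608 Mbps.
conference talk: 6.488 Mbps × 1260 s × 1.01 = 8256.6 Mb
lecture capture: 2.208 Mbps × 3180 s × 1.01 = 7091.7 Mb
tutorial video: 4.708 Mbps × 513 s × 1.01 = 2439.4 Mb
Total: 17787.6 Mb = 2223.5 MB.
= 2.071 GiB.

2.07 GiB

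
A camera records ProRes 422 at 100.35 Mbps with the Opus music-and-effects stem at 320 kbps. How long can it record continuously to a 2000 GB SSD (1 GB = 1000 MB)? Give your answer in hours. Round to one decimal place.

Audio: 320 kbps = 0.320 Mbps.
Total bitrate: 100.35 + 0.320 = 100.670 Mbps.
Capacity: 2000 GB = 16,000,000 Mb.
Recording time: 16,000,000 / 100.670 = 158,935 s ≈ 44.1 hours.

44.1 hours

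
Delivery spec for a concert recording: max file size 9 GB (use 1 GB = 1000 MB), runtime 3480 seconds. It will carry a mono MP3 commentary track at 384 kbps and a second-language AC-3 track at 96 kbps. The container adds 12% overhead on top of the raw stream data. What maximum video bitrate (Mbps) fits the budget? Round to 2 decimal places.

17.99 Mbps

Budget: 9 GB = 72000.0 Mb.
Stream payload after overhead: 72000.0 / 1.12 = 64285.7 Mb.
Total bitrate budget: 64285.7 Mb / 3480 s = 18.473 Mbps.
Audio total: 384 + 96 = 480 kbps = 0.480 Mbps.
Video: 18.473 − 0.480 = 17.993 Mbps.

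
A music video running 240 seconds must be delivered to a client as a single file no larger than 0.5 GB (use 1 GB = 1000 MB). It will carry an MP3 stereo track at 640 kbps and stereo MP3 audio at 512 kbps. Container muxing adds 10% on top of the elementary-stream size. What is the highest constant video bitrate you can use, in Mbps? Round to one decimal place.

Budget: 0.5 GB = 4000.0 Mb.
Stream payload after overhead: 4000.0 / 1.10 = 3636.4 Mb.
Total bitrate budget: 3636.4 Mb / 240 s = 15.152 Mbps.
Audio total: 640 + 512 = 1152 kbps = 1.152 Mbps.
Video: 15.152 − 1.152 = 14.000 Mbps.

14.0 Mbps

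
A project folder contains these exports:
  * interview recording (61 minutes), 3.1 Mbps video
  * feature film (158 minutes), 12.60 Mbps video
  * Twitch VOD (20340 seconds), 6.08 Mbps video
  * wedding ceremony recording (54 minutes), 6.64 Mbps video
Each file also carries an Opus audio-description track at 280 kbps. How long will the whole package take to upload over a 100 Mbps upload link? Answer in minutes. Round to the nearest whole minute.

Audio: 280 kbps = 0.280 Mbps.
interview recording: 3.380 Mbps × 3660 s = 12370.8 Mb
feature film: 12.880 Mbps × 9480 s = 122102.4 Mb
Twitch VOD: 6.360 Mbps × 20340 s = 129362.4 Mb
wedding ceremony recording: 6.920 Mbps × 3240 s = 22420.8 Mb
Total: 286256.4 Mb = 35782.1 MB.
At 100 Mbps: 286256.4 / 100 = 2863 s ≈ 47.7 minutes.

48 minutes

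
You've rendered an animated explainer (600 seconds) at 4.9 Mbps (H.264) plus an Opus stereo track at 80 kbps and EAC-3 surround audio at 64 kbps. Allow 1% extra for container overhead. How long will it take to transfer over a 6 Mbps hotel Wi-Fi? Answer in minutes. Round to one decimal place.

8.5 minutes

Audio total: 80 + 64 = 144 kbps = 0.144 Mbps.
Total bitrate: 5.044 Mbps.
File: 5.044 Mbps × 600 s = 3026.4 Mb.
With 1% container overhead: ×1.01. → 3056.7 Mb.
At 6 Mbps: 3056.7 / 6 = 509.4 s ≈ 8.49 minutes.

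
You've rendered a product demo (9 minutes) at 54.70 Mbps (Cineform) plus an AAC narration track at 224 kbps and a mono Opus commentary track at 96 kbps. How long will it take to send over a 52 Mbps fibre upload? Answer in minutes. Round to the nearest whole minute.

9 min = 540 s
Audio total: 224 + 96 = 320 kbps = 0.320 Mbps.
Total bitrate: 55.020 Mbps.
File: 55.020 Mbps × 540 s = 29710.8 Mb.
At 52 Mbps: 29710.8 / 52 = 571.4 s ≈ 9.52 minutes.

10 minutes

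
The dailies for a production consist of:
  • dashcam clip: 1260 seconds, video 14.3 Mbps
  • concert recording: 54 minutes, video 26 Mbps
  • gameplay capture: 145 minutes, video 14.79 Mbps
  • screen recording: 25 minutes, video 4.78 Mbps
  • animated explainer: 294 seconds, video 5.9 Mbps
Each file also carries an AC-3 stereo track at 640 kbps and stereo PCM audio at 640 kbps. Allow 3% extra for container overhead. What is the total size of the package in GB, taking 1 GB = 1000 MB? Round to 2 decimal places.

33.35 GB

Audio total: 640 + 640 = 1280 kbps = 1.280 Mbps.
dashcam clip: 15.580 Mbps × 1260 s × 1.03 = 20219.7 Mb
concert recording: 27.280 Mbps × 3240 s × 1.03 = 91038.8 Mb
gameplay capture: 16.070 Mbps × 8700 s × 1.03 = 144003.3 Mb
screen recording: 6.060 Mbps × 1500 s × 1.03 = 9362.7 Mb
animated explainer: 7.180 Mbps × 294 s × 1.03 = 2174.2 Mb
Total: 266798.8 Mb = 33349.8 MB.
= 33.35 GB.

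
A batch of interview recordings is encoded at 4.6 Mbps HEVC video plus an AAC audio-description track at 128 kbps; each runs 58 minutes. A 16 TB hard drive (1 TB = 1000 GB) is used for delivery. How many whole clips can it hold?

7779

58 min = 3480 s
Audio: 128 kbps = 0.128 Mbps.
Total bitrate: 4.728 Mbps.
Per item: 4.728 Mbps × 3480 s = 16,453 Mb = 2,057 MB.
Capacity: 16 TB = 128,000,000 Mb; 7779.53 items → 7779 complete.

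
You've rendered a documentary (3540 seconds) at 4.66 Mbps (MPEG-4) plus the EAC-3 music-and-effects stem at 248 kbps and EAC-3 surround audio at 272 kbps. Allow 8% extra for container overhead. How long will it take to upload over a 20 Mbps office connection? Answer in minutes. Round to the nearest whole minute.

17 minutes

Audio total: 248 + 272 = 520 kbps = 0.520 Mbps.
Total bitrate: 5.180 Mbps.
File: 5.180 Mbps × 3540 s = 18337.2 Mb.
With 8% container overhead: ×1.08. → 19804.2 Mb.
At 20 Mbps: 19804.2 / 20 = 990.2 s ≈ 16.5 minutes.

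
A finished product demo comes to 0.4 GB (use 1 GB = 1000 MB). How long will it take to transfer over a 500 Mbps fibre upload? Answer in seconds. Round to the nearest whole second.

6 seconds

File: 0.4 GB = 3200.0 Mb.
At 500 Mbps: 3200.0 / 500 = 6.4 s ≈ 6.4 seconds.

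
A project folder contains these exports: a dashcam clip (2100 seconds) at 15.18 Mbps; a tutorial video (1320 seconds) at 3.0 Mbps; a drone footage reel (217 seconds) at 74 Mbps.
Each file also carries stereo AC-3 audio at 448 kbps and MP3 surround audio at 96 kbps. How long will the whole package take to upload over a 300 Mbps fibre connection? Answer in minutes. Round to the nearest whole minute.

Audio total: 448 + 96 = 544 kbps = 0.544 Mbps.
dashcam clip: 15.724 Mbps × 2100 s = 33020.4 Mb
tutorial video: 3.544 Mbps × 1320 s = 4678.1 Mb
drone footage reel: 74.544 Mbps × 217 s = 16176.0 Mb
Total: 53874.5 Mb = 6734.3 MB.
At 300 Mbps: 53874.5 / 300 = 180 s ≈ 2.99 minutes.

3 minutes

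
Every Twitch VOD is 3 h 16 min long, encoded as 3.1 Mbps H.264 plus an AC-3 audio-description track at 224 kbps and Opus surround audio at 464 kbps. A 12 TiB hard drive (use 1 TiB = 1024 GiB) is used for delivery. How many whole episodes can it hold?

3 h 16 min = 196 min = 11760 s
Audio total: 224 + 464 = 688 kbps = 0.688 Mbps.
Total bitrate: 3.788 Mbps.
Per item: 3.788 Mbps × 11760 s = 44,547 Mb = 5,568 MB.
Capacity: 12 TiB = 105,553,116 Mb; 2369.48 items → 2369 complete.

2369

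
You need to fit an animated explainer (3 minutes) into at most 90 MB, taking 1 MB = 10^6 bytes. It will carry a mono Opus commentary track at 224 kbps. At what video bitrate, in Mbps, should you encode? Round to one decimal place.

3.8 Mbps

Budget: 90 MB = 720.0 Mb.
3 min = 180 s
Total bitrate budget: 720.0 Mb / 180 s = 4.000 Mbps.
Audio: 224 kbps = 0.224 Mbps.
Video: 4.000 − 0.224 = 3.776 Mbps.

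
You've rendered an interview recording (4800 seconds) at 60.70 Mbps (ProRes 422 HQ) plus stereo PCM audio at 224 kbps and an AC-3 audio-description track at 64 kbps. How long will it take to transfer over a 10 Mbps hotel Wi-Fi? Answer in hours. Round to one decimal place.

Audio total: 224 + 64 = 288 kbps = 0.288 Mbps.
Total bitrate: 60.988 Mbps.
File: 60.988 Mbps × 4800 s = 292742.4 Mb.
At 10 Mbps: 292742.4 / 10 = 29274.2 s ≈ 8.13 hours.

8.1 hours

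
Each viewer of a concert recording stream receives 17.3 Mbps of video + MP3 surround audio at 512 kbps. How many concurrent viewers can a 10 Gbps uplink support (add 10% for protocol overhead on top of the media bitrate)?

510

Audio: 512 kbps = 0.512 Mbps.
Per-viewer media rate: 17.812 Mbps.
On the wire with 10% overhead: 19.593 Mbps.
10 Gbps = 10,000 Mbps; 10,000 / 19.593 = 510.38 → 510 viewers.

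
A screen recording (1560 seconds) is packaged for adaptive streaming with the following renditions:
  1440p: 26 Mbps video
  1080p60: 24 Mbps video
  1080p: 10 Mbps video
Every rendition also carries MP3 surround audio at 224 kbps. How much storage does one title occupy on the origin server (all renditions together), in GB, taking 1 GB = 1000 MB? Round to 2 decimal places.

Audio: 224 kbps = 0.224 Mbps.
Sum of rendition bitrates: (26+0.224) + (24+0.224) + (10+0.224) = 60.672 Mbps.
× 1560 s = 94,648 Mb = 11,831 MB = 11.83 GB.

11.83 GB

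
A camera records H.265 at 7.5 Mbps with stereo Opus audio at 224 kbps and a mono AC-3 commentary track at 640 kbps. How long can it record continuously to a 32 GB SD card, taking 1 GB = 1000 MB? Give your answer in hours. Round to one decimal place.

8.5 hours

Audio total: 224 + 640 = 864 kbps = 0.864 Mbps.
Total bitrate: 7.5 + 0.864 = 8.364 Mbps.
Capacity: 32 GB = 256,000 Mb.
Recording time: 256,000 / 8.364 = 30,607 s ≈ 8.50 hours.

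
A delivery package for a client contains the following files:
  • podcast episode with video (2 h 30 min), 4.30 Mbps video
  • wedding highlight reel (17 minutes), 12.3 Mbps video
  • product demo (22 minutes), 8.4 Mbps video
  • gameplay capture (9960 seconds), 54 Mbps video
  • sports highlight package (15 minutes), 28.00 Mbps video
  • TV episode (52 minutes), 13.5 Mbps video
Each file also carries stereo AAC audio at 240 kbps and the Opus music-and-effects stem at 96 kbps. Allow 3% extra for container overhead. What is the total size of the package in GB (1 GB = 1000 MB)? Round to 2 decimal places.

87.04 GB

Audio total: 240 + 96 = 336 kbps = 0.336 Mbps.
podcast episode with video: 4.636 Mbps × 9000 s × 1.03 = 42975.7 Mb
wedding highlight reel: 12.636 Mbps × 1020 s × 1.03 = 13275.4 Mb
product demo: 8.736 Mbps × 1320 s × 1.03 = 11877.5 Mb
gameplay capture: 54.336 Mbps × 9960 s × 1.03 = 557422.2 Mb
sports highlight package: 28.336 Mbps × 900 s × 1.03 = 26267.5 Mb
TV episode: 13.836 Mbps × 3120 s × 1.03 = 44463.4 Mb
Total: 696281.6 Mb = 87035.2 MB.
= 87.04 GB.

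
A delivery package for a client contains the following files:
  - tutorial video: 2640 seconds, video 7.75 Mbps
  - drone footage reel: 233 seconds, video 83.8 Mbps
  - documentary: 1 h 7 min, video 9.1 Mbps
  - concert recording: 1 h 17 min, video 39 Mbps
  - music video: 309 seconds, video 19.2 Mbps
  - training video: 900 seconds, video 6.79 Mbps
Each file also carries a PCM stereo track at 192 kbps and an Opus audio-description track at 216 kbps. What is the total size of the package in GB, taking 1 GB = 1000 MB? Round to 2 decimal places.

Audio total: 192 + 216 = 408 kbps = 0.408 Mbps.
tutorial video: 8.158 Mbps × 2640 s = 21537.1 Mb
drone footage reel: 84.208 Mbps × 233 s = 19620.5 Mb
documentary: 9.508 Mbps × 4020 s = 38222.2 Mb
concert recording: 39.408 Mbps × 4620 s = 182065.0 Mb
music video: 19.608 Mbps × 309 s = 6058.9 Mb
training video: 7.198 Mbps × 900 s = 6478.2 Mb
Total: 273981.8 Mb = 34247.7 MB.
= 34.25 GB.

34.25 GB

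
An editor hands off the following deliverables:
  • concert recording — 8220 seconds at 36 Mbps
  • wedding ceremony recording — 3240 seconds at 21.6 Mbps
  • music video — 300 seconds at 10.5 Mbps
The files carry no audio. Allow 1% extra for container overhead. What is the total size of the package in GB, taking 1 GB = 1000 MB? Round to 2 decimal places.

46.59 GB

concert recording: 36.000 Mbps × 8220 s × 1.01 = 298879.2 Mb
wedding ceremony recording: 21.600 Mbps × 3240 s × 1.01 = 70683.8 Mb
music video: 10.500 Mbps × 300 s × 1.01 = 3181.5 Mb
Total: 372744.5 Mb = 46593.1 MB.
= 46.59 GB.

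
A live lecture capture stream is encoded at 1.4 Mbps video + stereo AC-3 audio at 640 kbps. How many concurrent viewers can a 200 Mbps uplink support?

98

Audio: 640 kbps = 0.640 Mbps.
Per-viewer media rate: 2.040 Mbps.
200 Mbps = 200.0 Mbps; 200.0 / 2.040 = 98.04 → 98 viewers.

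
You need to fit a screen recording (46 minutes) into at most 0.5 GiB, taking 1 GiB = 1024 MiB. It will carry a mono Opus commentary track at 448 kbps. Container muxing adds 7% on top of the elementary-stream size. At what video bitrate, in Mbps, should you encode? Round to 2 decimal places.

1.01 Mbps

Budget: 0.5 GiB = 4295.0 Mb.
Stream payload after overhead: 4295.0 / 1.07 = 4014.0 Mb.
46 min = 2760 s
Total bitrate budget: 4014.0 Mb / 2760 s = 1.454 Mbps.
Audio: 448 kbps = 0.448 Mbps.
Video: 1.454 − 0.448 = 1.006 Mbps.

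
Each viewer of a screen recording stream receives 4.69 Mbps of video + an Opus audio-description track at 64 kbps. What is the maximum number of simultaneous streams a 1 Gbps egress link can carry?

210

Audio: 64 kbps = 0.064 Mbps.
Per-viewer media rate: 4.754 Mbps.
1 Gbps = 1,000 Mbps; 1,000 / 4.754 = 210.35 → 210 viewers.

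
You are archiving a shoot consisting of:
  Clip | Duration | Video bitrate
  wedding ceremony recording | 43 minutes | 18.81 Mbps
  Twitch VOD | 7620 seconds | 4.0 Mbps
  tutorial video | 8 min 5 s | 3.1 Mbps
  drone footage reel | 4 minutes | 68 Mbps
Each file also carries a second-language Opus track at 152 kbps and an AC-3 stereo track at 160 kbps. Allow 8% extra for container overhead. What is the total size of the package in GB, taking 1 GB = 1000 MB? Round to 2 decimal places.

Audio total: 152 + 160 = 312 kbps = 0.312 Mbps.
wedding ceremony recording: 19.122 Mbps × 2580 s × 1.08 = 53281.5 Mb
Twitch VOD: 4.312 Mbps × 7620 s × 1.08 = 35486.0 Mb
tutorial video: 3.412 Mbps × 485 s × 1.08 = 1787.2 Mb
drone footage reel: 68.312 Mbps × 240 s × 1.08 = 17706.5 Mb
Total: 108261.3 Mb = 13532.7 MB.
= 13.53 GB.

13.53 GB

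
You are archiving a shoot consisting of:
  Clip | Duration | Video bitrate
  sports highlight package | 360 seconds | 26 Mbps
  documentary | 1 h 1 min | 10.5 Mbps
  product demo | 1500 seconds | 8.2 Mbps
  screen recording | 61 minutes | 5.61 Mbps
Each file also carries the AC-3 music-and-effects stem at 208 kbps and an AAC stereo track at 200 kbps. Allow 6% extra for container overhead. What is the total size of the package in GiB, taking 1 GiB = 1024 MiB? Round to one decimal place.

10.4 GiB

Audio total: 208 + 200 = 408 kbps = 0.408 Mbps.
sports highlight package: 26.408 Mbps × 360 s × 1.06 = 10077.3 Mb
documentary: 10.908 Mbps × 3660 s × 1.06 = 42318.7 Mb
product demo: 8.608 Mbps × 1500 s × 1.06 = 13686.7 Mb
screen recording: 6.018 Mbps × 3660 s × 1.06 = 23347.4 Mb
Total: 89430.1 Mb = 11178.8 MB.
= 10.41 GiB.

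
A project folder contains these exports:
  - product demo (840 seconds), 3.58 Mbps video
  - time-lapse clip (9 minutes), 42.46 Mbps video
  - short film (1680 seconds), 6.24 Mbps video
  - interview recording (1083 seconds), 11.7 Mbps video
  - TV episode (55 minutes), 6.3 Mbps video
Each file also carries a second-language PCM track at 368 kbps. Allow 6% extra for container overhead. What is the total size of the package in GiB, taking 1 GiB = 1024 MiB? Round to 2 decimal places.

8.96 GiB

Audio: 368 kbps = 0.368 Mbps.
product demo: 3.948 Mbps × 840 s × 1.06 = 3515.3 Mb
time-lapse clip: 42.828 Mbps × 540 s × 1.06 = 24514.7 Mb
short film: 6.608 Mbps × 1680 s × 1.06 = 11767.5 Mb
interview recording: 12.068 Mbps × 1083 s × 1.06 = 13853.8 Mb
TV episode: 6.668 Mbps × 3300 s × 1.06 = 23324.7 Mb
Total: 76976.1 Mb = 9622.0 MB.
= 8.961 GiB.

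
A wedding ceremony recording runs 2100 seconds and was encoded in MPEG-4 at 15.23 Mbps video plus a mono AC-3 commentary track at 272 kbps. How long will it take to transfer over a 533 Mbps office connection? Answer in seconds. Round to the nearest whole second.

Audio: 272 kbps = 0.272 Mbps.
Total bitrate: 15.502 Mbps.
File: 15.502 Mbps × 2100 s = 32554.2 Mb.
At 533 Mbps: 32554.2 / 533 = 61.1 s ≈ 61.1 seconds.

61 seconds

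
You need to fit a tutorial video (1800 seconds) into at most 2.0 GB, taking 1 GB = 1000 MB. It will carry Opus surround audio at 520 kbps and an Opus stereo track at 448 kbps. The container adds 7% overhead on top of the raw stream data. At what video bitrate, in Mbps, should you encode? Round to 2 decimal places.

Budget: 2.0 GB = 16000.0 Mb.
Stream payload after overhead: 16000.0 / 1.07 = 14953.3 Mb.
Total bitrate budget: 14953.3 Mb / 1800 s = 8.307 Mbps.
Audio total: 520 + 448 = 968 kbps = 0.968 Mbps.
Video: 8.307 − 0.968 = 7.339 Mbps.

7.34 Mbps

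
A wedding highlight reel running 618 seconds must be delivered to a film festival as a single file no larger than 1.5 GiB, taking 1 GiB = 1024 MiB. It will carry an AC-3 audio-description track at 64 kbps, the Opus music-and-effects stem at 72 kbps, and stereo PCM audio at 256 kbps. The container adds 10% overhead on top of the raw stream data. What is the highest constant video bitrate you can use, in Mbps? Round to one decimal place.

Budget: 1.5 GiB = 12884.9 Mb.
Stream payload after overhead: 12884.9 / 1.10 = 11713.5 Mb.
Total bitrate budget: 11713.5 Mb / 618 s = 18.954 Mbps.
Audio total: 64 + 72 + 256 = 392 kbps = 0.392 Mbps.
Video: 18.954 − 0.392 = 18.562 Mbps.

18.6 Mbps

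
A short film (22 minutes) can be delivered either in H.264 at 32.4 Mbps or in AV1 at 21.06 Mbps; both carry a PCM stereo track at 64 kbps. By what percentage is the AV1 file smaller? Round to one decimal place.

22 min = 1320 s
Audio: 64 kbps = 0.064 Mbps.
H.264: 32.464 Mbps × 1320 s = 42852.5 Mb = 5.357 GB.
AV1: 21.124 Mbps × 1320 s = 27883.7 Mb = 3.485 GB.
Reduction: (1 − 3.485/5.357) × 100 = 34.93%.

34.9%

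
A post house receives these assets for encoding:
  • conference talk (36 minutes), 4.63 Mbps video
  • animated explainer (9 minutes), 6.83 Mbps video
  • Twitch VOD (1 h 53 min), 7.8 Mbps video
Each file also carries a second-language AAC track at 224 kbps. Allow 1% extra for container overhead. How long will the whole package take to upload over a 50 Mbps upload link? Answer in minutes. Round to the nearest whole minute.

Audio: 224 kbps = 0.224 Mbps.
conference talk: 4.854 Mbps × 2160 s × 1.01 = 10589.5 Mb
animated explainer: 7.054 Mbps × 540 s × 1.01 = 3847.3 Mb
Twitch VOD: 8.024 Mbps × 6780 s × 1.01 = 54946.7 Mb
Total: 69383.5 Mb = 8672.9 MB.
At 50 Mbps: 69383.5 / 50 = 1388 s ≈ 23.1 minutes.

23 minutes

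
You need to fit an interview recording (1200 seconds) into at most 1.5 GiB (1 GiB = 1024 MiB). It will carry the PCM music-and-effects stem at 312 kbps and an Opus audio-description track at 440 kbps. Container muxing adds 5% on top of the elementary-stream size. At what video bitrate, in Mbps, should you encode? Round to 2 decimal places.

9.47 Mbps

Budget: 1.5 GiB = 12884.9 Mb.
Stream payload after overhead: 12884.9 / 1.05 = 12271.3 Mb.
Total bitrate budget: 12271.3 Mb / 1200 s = 10.226 Mbps.
Audio total: 312 + 440 = 752 kbps = 0.752 Mbps.
Video: 10.226 − 0.752 = 9.474 Mbps.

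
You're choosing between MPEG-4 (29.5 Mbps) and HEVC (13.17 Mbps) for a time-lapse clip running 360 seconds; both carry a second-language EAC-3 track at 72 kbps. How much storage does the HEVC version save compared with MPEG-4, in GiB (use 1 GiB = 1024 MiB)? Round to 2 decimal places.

Audio: 72 kbps = 0.072 Mbps.
MPEG-4: 29.572 Mbps × 360 s = 10645.9 Mb = 1.239 GiB.
HEVC: 13.242 Mbps × 360 s = 4767.1 Mb = 0.555 GiB.
Saving: 1.239 − 0.555 = 0.684 GiB.

0.68 GiB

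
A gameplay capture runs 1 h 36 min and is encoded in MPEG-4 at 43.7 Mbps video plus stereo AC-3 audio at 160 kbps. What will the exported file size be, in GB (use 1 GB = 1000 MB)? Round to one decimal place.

1 h 36 min = 96 min = 5760 s
Audio: 160 kbps = 0.160 Mbps.
Total bitrate: 43.7 + 0.160 = 43.860 Mbps.
Stream data: 43.860 Mbps × 5760 s = 252633.6 Mb.
252,634 Mb ÷ 8 = 31,579 MB → 31.58 GB.

31.6 GB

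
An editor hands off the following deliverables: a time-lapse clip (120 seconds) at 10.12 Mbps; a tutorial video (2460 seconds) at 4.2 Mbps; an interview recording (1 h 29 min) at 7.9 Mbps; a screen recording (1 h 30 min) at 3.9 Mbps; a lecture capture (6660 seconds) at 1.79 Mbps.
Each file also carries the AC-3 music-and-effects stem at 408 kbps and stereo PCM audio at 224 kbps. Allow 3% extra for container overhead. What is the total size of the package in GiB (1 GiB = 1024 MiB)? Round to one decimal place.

Audio total: 408 + 224 = 632 kbps = 0.632 Mbps.
time-lapse clip: 10.752 Mbps × 120 s × 1.03 = 1328.9 Mb
tutorial video: 4.832 Mbps × 2460 s × 1.03 = 12243.3 Mb
interview recording: 8.532 Mbps × 5340 s × 1.03 = 46927.7 Mb
screen recording: 4.532 Mbps × 5400 s × 1.03 = 25207.0 Mb
lecture capture: 2.422 Mbps × 6660 s × 1.03 = 16614.4 Mb
Total: 102321.4 Mb = 12790.2 MB.
= 11.91 GiB.

11.9 GiB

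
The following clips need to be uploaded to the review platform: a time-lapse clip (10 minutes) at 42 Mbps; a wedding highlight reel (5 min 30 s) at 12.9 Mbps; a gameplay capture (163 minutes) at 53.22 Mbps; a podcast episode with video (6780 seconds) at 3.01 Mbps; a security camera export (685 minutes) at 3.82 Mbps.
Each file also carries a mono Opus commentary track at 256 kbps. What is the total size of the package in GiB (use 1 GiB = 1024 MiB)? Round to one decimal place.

Audio: 256 kbps = 0.256 Mbps.
time-lapse clip: 42.256 Mbps × 600 s = 25353.6 Mb
wedding highlight reel: 13.156 Mbps × 330 s = 4341.5 Mb
gameplay capture: 53.476 Mbps × 9780 s = 522995.3 Mb
podcast episode with video: 3.266 Mbps × 6780 s = 22143.5 Mb
security camera export: 4.076 Mbps × 41100 s = 167523.6 Mb
Total: 742357.4 Mb = 92794.7 MB.
= 86.42 GiB.

86.4 GiB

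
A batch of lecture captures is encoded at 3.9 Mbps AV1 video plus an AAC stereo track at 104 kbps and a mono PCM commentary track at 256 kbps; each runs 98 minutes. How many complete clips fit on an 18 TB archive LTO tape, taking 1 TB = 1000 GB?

98 min = 5880 s
Audio total: 104 + 256 = 360 kbps = 0.360 Mbps.
Total bitrate: 4.260 Mbps.
Per item: 4.260 Mbps × 5880 s = 25,049 Mb = 3,131 MB.
Capacity: 18 TB = 144,000,000 Mb; 5748.78 items → 5748 complete.

5748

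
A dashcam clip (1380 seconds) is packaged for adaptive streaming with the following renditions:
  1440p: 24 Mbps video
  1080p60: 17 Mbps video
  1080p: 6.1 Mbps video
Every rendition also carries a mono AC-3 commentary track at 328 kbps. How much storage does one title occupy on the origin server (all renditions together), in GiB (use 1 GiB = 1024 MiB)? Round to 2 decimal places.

Audio: 328 kbps = 0.328 Mbps.
Sum of rendition bitrates: (24+0.328) + (17+0.328) + (6.1+0.328) = 48.084 Mbps.
× 1380 s = 66,356 Mb = 8,294 MB = 7.725 GiB.

7.72 GiB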